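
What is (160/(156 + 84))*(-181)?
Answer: -362/3 ≈ -120.67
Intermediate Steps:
(160/(156 + 84))*(-181) = (160/240)*(-181) = (160*(1/240))*(-181) = (⅔)*(-181) = -362/3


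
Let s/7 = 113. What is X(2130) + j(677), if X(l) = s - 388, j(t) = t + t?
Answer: 1757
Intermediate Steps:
j(t) = 2*t
s = 791 (s = 7*113 = 791)
X(l) = 403 (X(l) = 791 - 388 = 403)
X(2130) + j(677) = 403 + 2*677 = 403 + 1354 = 1757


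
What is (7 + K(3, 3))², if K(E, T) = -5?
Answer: 4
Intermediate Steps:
(7 + K(3, 3))² = (7 - 5)² = 2² = 4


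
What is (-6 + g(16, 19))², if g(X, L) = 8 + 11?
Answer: 169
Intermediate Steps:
g(X, L) = 19
(-6 + g(16, 19))² = (-6 + 19)² = 13² = 169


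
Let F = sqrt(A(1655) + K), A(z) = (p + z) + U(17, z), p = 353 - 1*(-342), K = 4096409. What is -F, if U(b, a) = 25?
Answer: -4*sqrt(256174) ≈ -2024.5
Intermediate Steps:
p = 695 (p = 353 + 342 = 695)
A(z) = 720 + z (A(z) = (695 + z) + 25 = 720 + z)
F = 4*sqrt(256174) (F = sqrt((720 + 1655) + 4096409) = sqrt(2375 + 4096409) = sqrt(4098784) = 4*sqrt(256174) ≈ 2024.5)
-F = -4*sqrt(256174)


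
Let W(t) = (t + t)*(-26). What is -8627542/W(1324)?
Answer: 4313771/34424 ≈ 125.31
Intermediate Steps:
W(t) = -52*t (W(t) = (2*t)*(-26) = -52*t)
-8627542/W(1324) = -8627542/((-52*1324)) = -8627542/(-68848) = -8627542*(-1/68848) = 4313771/34424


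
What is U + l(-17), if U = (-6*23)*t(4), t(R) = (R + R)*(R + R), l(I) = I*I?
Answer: -8543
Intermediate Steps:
l(I) = I²
t(R) = 4*R² (t(R) = (2*R)*(2*R) = 4*R²)
U = -8832 (U = (-6*23)*(4*4²) = -552*16 = -138*64 = -8832)
U + l(-17) = -8832 + (-17)² = -8832 + 289 = -8543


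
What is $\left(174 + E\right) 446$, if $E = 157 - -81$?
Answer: $183752$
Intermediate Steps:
$E = 238$ ($E = 157 + 81 = 238$)
$\left(174 + E\right) 446 = \left(174 + 238\right) 446 = 412 \cdot 446 = 183752$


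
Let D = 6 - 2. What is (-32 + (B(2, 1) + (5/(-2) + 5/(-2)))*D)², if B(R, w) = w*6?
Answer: 784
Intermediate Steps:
D = 4
B(R, w) = 6*w
(-32 + (B(2, 1) + (5/(-2) + 5/(-2)))*D)² = (-32 + (6*1 + (5/(-2) + 5/(-2)))*4)² = (-32 + (6 + (5*(-½) + 5*(-½)))*4)² = (-32 + (6 + (-5/2 - 5/2))*4)² = (-32 + (6 - 5)*4)² = (-32 + 1*4)² = (-32 + 4)² = (-28)² = 784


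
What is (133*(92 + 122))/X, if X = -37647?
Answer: -28462/37647 ≈ -0.75602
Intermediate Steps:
(133*(92 + 122))/X = (133*(92 + 122))/(-37647) = (133*214)*(-1/37647) = 28462*(-1/37647) = -28462/37647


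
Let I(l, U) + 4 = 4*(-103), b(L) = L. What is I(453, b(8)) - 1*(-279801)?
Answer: 279385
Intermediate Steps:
I(l, U) = -416 (I(l, U) = -4 + 4*(-103) = -4 - 412 = -416)
I(453, b(8)) - 1*(-279801) = -416 - 1*(-279801) = -416 + 279801 = 279385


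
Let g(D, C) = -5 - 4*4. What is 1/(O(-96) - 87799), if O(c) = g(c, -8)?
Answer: -1/87820 ≈ -1.1387e-5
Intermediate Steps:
g(D, C) = -21 (g(D, C) = -5 - 16 = -21)
O(c) = -21
1/(O(-96) - 87799) = 1/(-21 - 87799) = 1/(-87820) = -1/87820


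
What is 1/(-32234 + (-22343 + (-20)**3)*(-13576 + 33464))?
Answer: -1/603493818 ≈ -1.6570e-9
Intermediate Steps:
1/(-32234 + (-22343 + (-20)**3)*(-13576 + 33464)) = 1/(-32234 + (-22343 - 8000)*19888) = 1/(-32234 - 30343*19888) = 1/(-32234 - 603461584) = 1/(-603493818) = -1/603493818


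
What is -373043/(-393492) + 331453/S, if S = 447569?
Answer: 2457740383/1455494388 ≈ 1.6886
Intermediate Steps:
-373043/(-393492) + 331453/S = -373043/(-393492) + 331453/447569 = -373043*(-1/393492) + 331453*(1/447569) = 3083/3252 + 331453/447569 = 2457740383/1455494388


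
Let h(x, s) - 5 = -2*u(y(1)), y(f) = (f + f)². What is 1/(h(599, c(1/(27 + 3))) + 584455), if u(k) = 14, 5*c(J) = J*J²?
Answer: 1/584432 ≈ 1.7111e-6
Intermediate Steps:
y(f) = 4*f² (y(f) = (2*f)² = 4*f²)
c(J) = J³/5 (c(J) = (J*J²)/5 = J³/5)
h(x, s) = -23 (h(x, s) = 5 - 2*14 = 5 - 28 = -23)
1/(h(599, c(1/(27 + 3))) + 584455) = 1/(-23 + 584455) = 1/584432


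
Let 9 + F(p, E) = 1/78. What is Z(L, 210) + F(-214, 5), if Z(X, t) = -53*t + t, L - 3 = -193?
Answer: -852461/78 ≈ -10929.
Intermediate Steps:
L = -190 (L = 3 - 193 = -190)
Z(X, t) = -52*t
F(p, E) = -701/78 (F(p, E) = -9 + 1/78 = -701/78)
Z(L, 210) + F(-214, 5) = -52*210 - 701/78 = -10920 - 701/78 = -852461/78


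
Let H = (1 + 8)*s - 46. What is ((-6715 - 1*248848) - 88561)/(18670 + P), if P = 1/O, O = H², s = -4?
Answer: -2313889776/125537081 ≈ -18.432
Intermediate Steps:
H = -82 (H = (1 + 8)*(-4) - 46 = 9*(-4) - 46 = -36 - 46 = -82)
O = 6724 (O = (-82)² = 6724)
P = 1/6724 ≈ 0.00014872
((-6715 - 1*248848) - 88561)/(18670 + P) = ((-6715 - 1*248848) - 88561)/(18670 + 1/6724) = ((-6715 - 248848) - 88561)/(125537081/6724) = (-255563 - 88561)*(6724/125537081) = -344124*6724/125537081 = -2313889776/125537081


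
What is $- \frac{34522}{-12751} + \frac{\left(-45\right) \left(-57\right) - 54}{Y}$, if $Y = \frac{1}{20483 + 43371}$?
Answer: $\frac{49864930376}{311} \approx 1.6034 \cdot 10^{8}$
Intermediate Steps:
$Y = \frac{1}{63854} \approx 1.5661 \cdot 10^{-5}$
$- \frac{34522}{-12751} + \frac{\left(-45\right) \left(-57\right) - 54}{Y} = - \frac{34522}{-12751} + \left(\left(-45\right) \left(-57\right) - 54\right) \frac{1}{\frac{1}{63854}} = \left(-34522\right) \left(- \frac{1}{12751}\right) + \left(2565 - 54\right) 63854 = \frac{842}{311} + 2511 \cdot 63854 = \frac{842}{311} + 160337394 = \frac{49864930376}{311}$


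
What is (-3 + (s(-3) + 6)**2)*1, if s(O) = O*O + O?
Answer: 141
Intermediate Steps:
s(O) = O + O**2 (s(O) = O**2 + O = O + O**2)
(-3 + (s(-3) + 6)**2)*1 = (-3 + (-3*(1 - 3) + 6)**2)*1 = (-3 + (-3*(-2) + 6)**2)*1 = (-3 + (6 + 6)**2)*1 = (-3 + 12**2)*1 = (-3 + 144)*1 = 141*1 = 141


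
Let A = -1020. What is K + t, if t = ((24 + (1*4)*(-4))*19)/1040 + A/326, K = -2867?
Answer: -60814933/21190 ≈ -2870.0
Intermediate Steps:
t = -63203/21190 (t = ((24 + (1*4)*(-4))*19)/1040 - 1020/326 = ((24 + 4*(-4))*19)*(1/1040) - 1020*1/326 = ((24 - 16)*19)*(1/1040) - 510/163 = (8*19)*(1/1040) - 510/163 = 152*(1/1040) - 510/163 = 19/130 - 510/163 = -63203/21190 ≈ -2.9827)
K + t = -2867 - 63203/21190 = -60814933/21190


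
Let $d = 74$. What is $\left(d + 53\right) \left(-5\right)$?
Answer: $-635$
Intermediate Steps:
$\left(d + 53\right) \left(-5\right) = \left(74 + 53\right) \left(-5\right) = 127 \left(-5\right) = -635$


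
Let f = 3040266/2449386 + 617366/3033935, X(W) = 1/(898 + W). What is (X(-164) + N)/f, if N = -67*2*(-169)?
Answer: 20587321274311302525/1313387434160954 ≈ 15675.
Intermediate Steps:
N = 22646 (N = -134*(-169) = 22646)
f = 1789356177331/1238546318985 (f = 3040266*(1/2449386) + 617366*(1/3033935) = 506711/408231 + 617366/3033935 = 1789356177331/1238546318985 ≈ 1.4447)
(X(-164) + N)/f = (1/(898 - 164) + 22646)/(1789356177331/1238546318985) = (1/734 + 22646)*(1238546318985/1789356177331) = (16622165/734)*(1238546318985/1789356177331) = 20587321274311302525/1313387434160954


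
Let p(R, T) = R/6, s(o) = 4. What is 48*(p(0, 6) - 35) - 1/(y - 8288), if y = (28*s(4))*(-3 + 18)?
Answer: -11101439/6608 ≈ -1680.0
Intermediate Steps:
p(R, T) = R/6 (p(R, T) = R*(⅙) = R/6)
y = 1680 (y = (28*4)*(-3 + 18) = 112*15 = 1680)
48*(p(0, 6) - 35) - 1/(y - 8288) = 48*((⅙)*0 - 35) - 1/(1680 - 8288) = 48*(0 - 35) - 1/(-6608) = 48*(-35) - 1*(-1/6608) = -1680 + 1/6608 = -11101439/6608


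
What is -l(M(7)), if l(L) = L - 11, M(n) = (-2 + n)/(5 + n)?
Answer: 127/12 ≈ 10.583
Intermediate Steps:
M(n) = (-2 + n)/(5 + n)
l(L) = -11 + L
-l(M(7)) = -(-11 + (-2 + 7)/(5 + 7)) = -(-11 + 5/12) = -1*(-127/12) = 127/12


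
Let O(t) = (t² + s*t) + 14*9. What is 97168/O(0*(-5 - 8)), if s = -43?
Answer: 48584/63 ≈ 771.17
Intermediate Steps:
O(t) = 126 + t² - 43*t (O(t) = (t² - 43*t) + 14*9 = (t² - 43*t) + 126 = 126 + t² - 43*t)
97168/O(0*(-5 - 8)) = 97168/(126 + (0*(-5 - 8))² - 0*(-5 - 8)) = 97168/(126 + (0*(-13))² - 0*(-13)) = 97168/(126 + 0² - 43*0) = 97168/(126 + 0 + 0) = 97168/126 = 97168*(1/126) = 48584/63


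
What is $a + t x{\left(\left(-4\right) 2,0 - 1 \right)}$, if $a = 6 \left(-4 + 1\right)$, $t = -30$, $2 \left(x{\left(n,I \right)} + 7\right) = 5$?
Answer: $117$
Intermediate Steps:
$x{\left(n,I \right)} = - \frac{9}{2}$ ($x{\left(n,I \right)} = -7 + \frac{1}{2} \cdot 5 = -7 + \frac{5}{2} = - \frac{9}{2}$)
$a = -18$ ($a = 6 \left(-3\right) = -18$)
$a + t x{\left(\left(-4\right) 2,0 - 1 \right)} = -18 - -135 = -18 + 135 = 117$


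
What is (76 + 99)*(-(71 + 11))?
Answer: -14350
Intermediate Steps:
(76 + 99)*(-(71 + 11)) = 175*(-1*82) = 175*(-82) = -14350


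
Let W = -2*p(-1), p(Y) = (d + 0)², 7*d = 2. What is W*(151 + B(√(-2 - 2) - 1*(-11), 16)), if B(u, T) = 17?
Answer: -192/7 ≈ -27.429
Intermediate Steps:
d = 2/7 (d = (⅐)*2 = 2/7 ≈ 0.28571)
p(Y) = 4/49 (p(Y) = (2/7 + 0)² = (2/7)² = 4/49)
W = -8/49 (W = -2*4/49 = -8/49 ≈ -0.16327)
W*(151 + B(√(-2 - 2) - 1*(-11), 16)) = -8*(151 + 17)/49 = -8/49*168 = -192/7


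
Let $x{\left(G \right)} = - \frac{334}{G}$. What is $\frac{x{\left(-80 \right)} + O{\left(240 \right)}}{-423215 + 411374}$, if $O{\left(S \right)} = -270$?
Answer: $\frac{10633}{473640} \approx 0.02245$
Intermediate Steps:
$\frac{x{\left(-80 \right)} + O{\left(240 \right)}}{-423215 + 411374} = \frac{- \frac{334}{-80} - 270}{-423215 + 411374} = \frac{\left(-334\right) \left(- \frac{1}{80}\right) - 270}{-11841} = \left(\frac{167}{40} - 270\right) \left(- \frac{1}{11841}\right) = \left(- \frac{10633}{40}\right) \left(- \frac{1}{11841}\right) = \frac{10633}{473640}$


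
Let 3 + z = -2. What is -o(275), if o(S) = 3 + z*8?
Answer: 37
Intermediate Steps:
z = -5 (z = -3 - 2 = -5)
o(S) = -37 (o(S) = 3 - 5*8 = 3 - 40 = -37)
-o(275) = -1*(-37) = 37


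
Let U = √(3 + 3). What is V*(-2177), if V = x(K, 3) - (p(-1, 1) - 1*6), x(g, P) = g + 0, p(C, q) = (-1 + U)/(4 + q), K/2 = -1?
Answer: -45717/5 + 2177*√6/5 ≈ -8076.9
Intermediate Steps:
K = -2 (K = 2*(-1) = -2)
U = √6 ≈ 2.4495
p(C, q) = (-1 + √6)/(4 + q)
x(g, P) = g
V = 21/5 - √6/5 (V = -2 - ((-1 + √6)/(4 + 1) - 1*6) = -2 - ((-1 + √6)/5 - 6) = -2 - ((-⅕ + √6/5) - 6) = -2 - (-31/5 + √6/5) = -2 + (31/5 - √6/5) = 21/5 - √6/5 ≈ 3.7101)
V*(-2177) = (21/5 - √6/5)*(-2177) = -45717/5 + 2177*√6/5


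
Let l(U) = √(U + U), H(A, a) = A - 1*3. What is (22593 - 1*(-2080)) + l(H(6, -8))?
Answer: 24673 + √6 ≈ 24675.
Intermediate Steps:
H(A, a) = -3 + A (H(A, a) = A - 3 = -3 + A)
l(U) = √2*√U (l(U) = √(2*U) = √2*√U)
(22593 - 1*(-2080)) + l(H(6, -8)) = (22593 - 1*(-2080)) + √2*√(-3 + 6) = (22593 + 2080) + √2*√3 = 24673 + √6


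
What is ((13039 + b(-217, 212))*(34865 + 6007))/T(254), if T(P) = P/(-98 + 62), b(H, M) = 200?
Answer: -9739879344/127 ≈ -7.6692e+7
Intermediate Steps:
T(P) = -P/36 (T(P) = P/(-36) = P*(-1/36) = -P/36)
((13039 + b(-217, 212))*(34865 + 6007))/T(254) = ((13039 + 200)*(34865 + 6007))/((-1/36*254)) = (13239*40872)/(-127/18) = 541104408*(-18/127) = -9739879344/127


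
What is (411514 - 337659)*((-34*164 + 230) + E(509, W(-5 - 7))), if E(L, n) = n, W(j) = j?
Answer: -395715090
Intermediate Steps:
(411514 - 337659)*((-34*164 + 230) + E(509, W(-5 - 7))) = (411514 - 337659)*((-34*164 + 230) + (-5 - 7)) = 73855*((-5576 + 230) - 12) = 73855*(-5346 - 12) = 73855*(-5358) = -395715090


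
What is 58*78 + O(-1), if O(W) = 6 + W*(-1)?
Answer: 4531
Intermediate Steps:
O(W) = 6 - W
58*78 + O(-1) = 58*78 + (6 - 1*(-1)) = 4524 + (6 + 1) = 4524 + 7 = 4531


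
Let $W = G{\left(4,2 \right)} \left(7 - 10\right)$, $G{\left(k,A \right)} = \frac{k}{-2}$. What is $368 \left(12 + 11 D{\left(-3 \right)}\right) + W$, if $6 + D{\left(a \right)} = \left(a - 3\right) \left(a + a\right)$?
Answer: $125862$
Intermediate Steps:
$G{\left(k,A \right)} = - \frac{k}{2}$ ($G{\left(k,A \right)} = k \left(- \frac{1}{2}\right) = - \frac{k}{2}$)
$D{\left(a \right)} = -6 + 2 a \left(-3 + a\right)$ ($D{\left(a \right)} = -6 + \left(a - 3\right) \left(a + a\right) = -6 + \left(-3 + a\right) 2 a = -6 + 2 a \left(-3 + a\right)$)
$W = 6$ ($W = \left(- \frac{1}{2}\right) 4 \left(7 - 10\right) = \left(-2\right) \left(-3\right) = 6$)
$368 \left(12 + 11 D{\left(-3 \right)}\right) + W = 368 \left(12 + 11 \left(-6 - -18 + 2 \left(-3\right)^{2}\right)\right) + 6 = 368 \left(12 + 11 \left(-6 + 18 + 2 \cdot 9\right)\right) + 6 = 368 \left(12 + 11 \left(-6 + 18 + 18\right)\right) + 6 = 368 \left(12 + 11 \cdot 30\right) + 6 = 368 \left(12 + 330\right) + 6 = 368 \cdot 342 + 6 = 125856 + 6 = 125862$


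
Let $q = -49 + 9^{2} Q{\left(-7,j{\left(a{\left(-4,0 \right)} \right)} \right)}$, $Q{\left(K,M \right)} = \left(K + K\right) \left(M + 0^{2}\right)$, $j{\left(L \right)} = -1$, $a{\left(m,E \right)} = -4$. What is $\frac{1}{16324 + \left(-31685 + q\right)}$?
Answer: $- \frac{1}{14276} \approx -7.0048 \cdot 10^{-5}$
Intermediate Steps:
$Q{\left(K,M \right)} = 2 K M$ ($Q{\left(K,M \right)} = 2 K \left(M + 0\right) = 2 K M$)
$q = 1085$ ($q = -49 + 9^{2} \cdot 2 \left(-7\right) \left(-1\right) = -49 + 81 \cdot 14 = -49 + 1134 = 1085$)
$\frac{1}{16324 + \left(-31685 + q\right)} = \frac{1}{16324 + \left(-31685 + 1085\right)} = \frac{1}{16324 - 30600} = \frac{1}{-14276} = - \frac{1}{14276}$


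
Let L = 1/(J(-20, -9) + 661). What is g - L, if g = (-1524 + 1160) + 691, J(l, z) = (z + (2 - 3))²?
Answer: 248846/761 ≈ 327.00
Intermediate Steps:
J(l, z) = (-1 + z)² (J(l, z) = (z - 1)² = (-1 + z)²)
L = 1/761 (L = 1/((-1 - 9)² + 661) = 1/((-10)² + 661) = 1/(100 + 661) = 1/761 ≈ 0.0013141)
g = 327 (g = -364 + 691 = 327)
g - L = 327 - 1*1/761 = 327 - 1/761 = 248846/761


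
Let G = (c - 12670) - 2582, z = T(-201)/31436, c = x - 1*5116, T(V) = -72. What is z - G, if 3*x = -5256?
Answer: 173841062/7859 ≈ 22120.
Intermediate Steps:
x = -1752 (x = (⅓)*(-5256) = -1752)
c = -6868 (c = -1752 - 1*5116 = -1752 - 5116 = -6868)
z = -18/7859 (z = -72/31436 = -72*1/31436 = -18/7859 ≈ -0.0022904)
G = -22120 (G = (-6868 - 12670) - 2582 = -19538 - 2582 = -22120)
z - G = -18/7859 - 1*(-22120) = -18/7859 + 22120 = 173841062/7859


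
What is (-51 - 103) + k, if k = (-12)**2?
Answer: -10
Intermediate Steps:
k = 144
(-51 - 103) + k = (-51 - 103) + 144 = -154 + 144 = -10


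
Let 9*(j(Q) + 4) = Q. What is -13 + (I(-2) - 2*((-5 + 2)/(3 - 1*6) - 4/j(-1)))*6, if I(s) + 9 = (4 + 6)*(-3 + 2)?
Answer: -5575/37 ≈ -150.68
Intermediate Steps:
j(Q) = -4 + Q/9
I(s) = -19 (I(s) = -9 + (4 + 6)*(-3 + 2) = -9 + 10*(-1) = -9 - 10 = -19)
-13 + (I(-2) - 2*((-5 + 2)/(3 - 1*6) - 4/j(-1)))*6 = -13 + (-19 - 2*((-5 + 2)/(3 - 1*6) - 4/(-4 + (⅑)*(-1))))*6 = -13 + (-19 - 2*(-3/(3 - 6) - 4/(-4 - ⅑)))*6 = -13 + (-19 - 2*(-3/(-3) - 4/(-37/9)))*6 = -13 + (-19 - 2*(-3*(-⅓) - 4*(-9/37)))*6 = -13 + (-19 - 2*(1 + 36/37))*6 = -13 + (-19 - 2*73/37)*6 = -13 + (-19 - 146/37)*6 = -13 - 849/37*6 = -13 - 5094/37 = -5575/37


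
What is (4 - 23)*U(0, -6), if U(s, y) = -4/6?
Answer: 38/3 ≈ 12.667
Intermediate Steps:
U(s, y) = -⅔ (U(s, y) = -4*⅙ = -⅔)
(4 - 23)*U(0, -6) = (4 - 23)*(-⅔) = -19*(-⅔) = 38/3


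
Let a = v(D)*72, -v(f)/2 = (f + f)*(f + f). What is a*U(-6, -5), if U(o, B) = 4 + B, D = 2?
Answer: 2304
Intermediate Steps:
v(f) = -8*f**2 (v(f) = -2*(f + f)*(f + f) = -2*2*f*2*f = -8*f**2)
a = -2304 (a = -8*2**2*72 = -8*4*72 = -32*72 = -2304)
a*U(-6, -5) = -2304*(4 - 5) = -2304*(-1) = 2304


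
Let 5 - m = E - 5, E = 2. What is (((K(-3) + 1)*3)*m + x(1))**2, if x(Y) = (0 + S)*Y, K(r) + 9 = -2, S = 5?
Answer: 55225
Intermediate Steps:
K(r) = -11 (K(r) = -9 - 2 = -11)
x(Y) = 5*Y (x(Y) = (0 + 5)*Y = 5*Y)
m = 8 (m = 5 - (2 - 5) = 5 - 1*(-3) = 5 + 3 = 8)
(((K(-3) + 1)*3)*m + x(1))**2 = (((-11 + 1)*3)*8 + 5*1)**2 = (-10*3*8 + 5)**2 = (-30*8 + 5)**2 = (-240 + 5)**2 = (-235)**2 = 55225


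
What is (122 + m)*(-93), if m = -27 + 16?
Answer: -10323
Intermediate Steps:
m = -11
(122 + m)*(-93) = (122 - 11)*(-93) = 111*(-93) = -10323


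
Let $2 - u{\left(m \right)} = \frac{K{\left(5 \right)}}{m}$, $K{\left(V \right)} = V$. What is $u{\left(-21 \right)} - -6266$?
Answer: $\frac{131633}{21} \approx 6268.2$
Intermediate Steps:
$u{\left(m \right)} = 2 - \frac{5}{m}$
$u{\left(-21 \right)} - -6266 = \left(2 - \frac{5}{-21}\right) - -6266 = \left(2 - - \frac{5}{21}\right) + \left(-8721 + 14987\right) = \left(2 + \frac{5}{21}\right) + 6266 = \frac{47}{21} + 6266 = \frac{131633}{21}$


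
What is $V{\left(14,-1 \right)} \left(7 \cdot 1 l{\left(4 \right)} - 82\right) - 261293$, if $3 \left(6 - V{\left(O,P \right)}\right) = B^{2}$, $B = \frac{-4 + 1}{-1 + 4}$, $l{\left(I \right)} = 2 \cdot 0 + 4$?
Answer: $-261599$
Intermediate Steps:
$l{\left(I \right)} = 4$ ($l{\left(I \right)} = 0 + 4 = 4$)
$B = -1$ ($B = - \frac{3}{3} = \left(-3\right) \frac{1}{3} = -1$)
$V{\left(O,P \right)} = \frac{17}{3}$ ($V{\left(O,P \right)} = 6 - \frac{\left(-1\right)^{2}}{3} = 6 - \frac{1}{3} = \frac{17}{3}$)
$V{\left(14,-1 \right)} \left(7 \cdot 1 l{\left(4 \right)} - 82\right) - 261293 = \frac{17 \left(7 \cdot 1 \cdot 4 - 82\right)}{3} - 261293 = \frac{17 \left(7 \cdot 4 - 82\right)}{3} - 261293 = \frac{17 \left(28 - 82\right)}{3} - 261293 = \frac{17}{3} \left(-54\right) - 261293 = -306 - 261293 = -261599$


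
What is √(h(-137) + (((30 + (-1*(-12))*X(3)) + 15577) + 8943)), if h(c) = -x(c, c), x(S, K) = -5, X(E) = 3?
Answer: √24591 ≈ 156.82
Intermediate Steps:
h(c) = 5 (h(c) = -1*(-5) = 5)
√(h(-137) + (((30 + (-1*(-12))*X(3)) + 15577) + 8943)) = √(5 + (((30 - 1*(-12)*3) + 15577) + 8943)) = √(5 + (((30 + 12*3) + 15577) + 8943)) = √(5 + (((30 + 36) + 15577) + 8943)) = √(5 + ((66 + 15577) + 8943)) = √(5 + (15643 + 8943)) = √(5 + 24586) = √24591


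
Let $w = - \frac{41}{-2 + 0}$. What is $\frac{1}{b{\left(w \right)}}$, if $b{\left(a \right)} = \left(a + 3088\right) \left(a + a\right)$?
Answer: $\frac{2}{254897} \approx 7.8463 \cdot 10^{-6}$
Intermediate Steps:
$w = \frac{41}{2}$ ($w = - \frac{41}{-2} = \left(-41\right) \left(- \frac{1}{2}\right) = \frac{41}{2} \approx 20.5$)
$b{\left(a \right)} = 2 a \left(3088 + a\right)$ ($b{\left(a \right)} = \left(3088 + a\right) 2 a = 2 a \left(3088 + a\right)$)
$\frac{1}{b{\left(w \right)}} = \frac{1}{2 \cdot \frac{41}{2} \left(3088 + \frac{41}{2}\right)} = \frac{1}{2 \cdot \frac{41}{2} \cdot \frac{6217}{2}} = \frac{1}{\frac{254897}{2}} = \frac{2}{254897}$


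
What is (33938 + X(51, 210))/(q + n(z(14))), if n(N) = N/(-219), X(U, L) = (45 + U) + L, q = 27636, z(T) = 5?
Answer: 7499436/6052279 ≈ 1.2391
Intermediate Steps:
X(U, L) = 45 + L + U
n(N) = -N/219 (n(N) = N*(-1/219) = -N/219)
(33938 + X(51, 210))/(q + n(z(14))) = (33938 + (45 + 210 + 51))/(27636 - 1/219*5) = (33938 + 306)/(27636 - 5/219) = 34244/(6052279/219) = 34244*(219/6052279) = 7499436/6052279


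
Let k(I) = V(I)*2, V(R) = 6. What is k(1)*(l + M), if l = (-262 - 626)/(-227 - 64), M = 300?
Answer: 352752/97 ≈ 3636.6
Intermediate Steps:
k(I) = 12 (k(I) = 6*2 = 12)
l = 296/97 (l = -888/(-291) = -888*(-1/291) = 296/97 ≈ 3.0515)
k(1)*(l + M) = 12*(296/97 + 300) = 12*(29396/97) = 352752/97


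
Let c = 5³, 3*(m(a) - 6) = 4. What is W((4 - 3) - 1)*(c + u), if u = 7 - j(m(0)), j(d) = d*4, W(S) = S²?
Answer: 0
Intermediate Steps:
m(a) = 22/3 (m(a) = 6 + (⅓)*4 = 6 + 4/3 = 22/3)
j(d) = 4*d
c = 125
u = -67/3 (u = 7 - 4*22/3 = 7 - 1*88/3 = 7 - 88/3 = -67/3 ≈ -22.333)
W((4 - 3) - 1)*(c + u) = ((4 - 3) - 1)²*(125 - 67/3) = (1 - 1)²*(308/3) = 0²*(308/3) = 0*(308/3) = 0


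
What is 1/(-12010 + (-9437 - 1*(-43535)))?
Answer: 1/22088 ≈ 4.5273e-5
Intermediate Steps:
1/(-12010 + (-9437 - 1*(-43535))) = 1/(-12010 + (-9437 + 43535)) = 1/(-12010 + 34098) = 1/22088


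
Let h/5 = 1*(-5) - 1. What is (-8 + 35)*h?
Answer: -810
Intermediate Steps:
h = -30 (h = 5*(1*(-5) - 1) = 5*(-5 - 1) = 5*(-6) = -30)
(-8 + 35)*h = (-8 + 35)*(-30) = 27*(-30) = -810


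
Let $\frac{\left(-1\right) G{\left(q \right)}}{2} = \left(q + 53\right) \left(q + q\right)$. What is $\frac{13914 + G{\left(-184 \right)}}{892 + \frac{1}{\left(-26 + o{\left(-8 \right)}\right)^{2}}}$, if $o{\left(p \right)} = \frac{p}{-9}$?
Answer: $- \frac{4213872152}{45559873} \approx -92.491$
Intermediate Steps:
$G{\left(q \right)} = - 4 q \left(53 + q\right)$ ($G{\left(q \right)} = - 2 \left(q + 53\right) \left(q + q\right) = - 2 \left(53 + q\right) 2 q = - 2 \cdot 2 q \left(53 + q\right) = - 4 q \left(53 + q\right)$)
$o{\left(p \right)} = - \frac{p}{9}$ ($o{\left(p \right)} = p \left(- \frac{1}{9}\right) = - \frac{p}{9}$)
$\frac{13914 + G{\left(-184 \right)}}{892 + \frac{1}{\left(-26 + o{\left(-8 \right)}\right)^{2}}} = \frac{13914 - - 736 \left(53 - 184\right)}{892 + \frac{1}{\left(-26 - - \frac{8}{9}\right)^{2}}} = \frac{13914 - \left(-736\right) \left(-131\right)}{892 + \frac{1}{\left(-26 + \frac{8}{9}\right)^{2}}} = \frac{13914 - 96416}{892 + \frac{1}{\left(- \frac{226}{9}\right)^{2}}} = - \frac{82502}{892 + \frac{1}{\frac{51076}{81}}} = - \frac{82502}{892 + \frac{81}{51076}} = - \frac{82502}{\frac{45559873}{51076}} = \left(-82502\right) \frac{51076}{45559873} = - \frac{4213872152}{45559873}$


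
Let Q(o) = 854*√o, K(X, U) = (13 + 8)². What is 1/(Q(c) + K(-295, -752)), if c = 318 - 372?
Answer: 1/89745 - 122*I*√6/1884645 ≈ 1.1143e-5 - 0.00015856*I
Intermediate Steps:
c = -54
K(X, U) = 441 (K(X, U) = 21² = 441)
1/(Q(c) + K(-295, -752)) = 1/(854*√(-54) + 441) = 1/(854*(3*I*√6) + 441) = 1/(2562*I*√6 + 441) = 1/(441 + 2562*I*√6)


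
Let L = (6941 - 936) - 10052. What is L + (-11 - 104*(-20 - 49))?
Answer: 3118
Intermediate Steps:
L = -4047 (L = 6005 - 10052 = -4047)
L + (-11 - 104*(-20 - 49)) = -4047 + (-11 - 104*(-20 - 49)) = -4047 + (-11 - 104*(-69)) = -4047 + (-11 + 7176) = -4047 + 7165 = 3118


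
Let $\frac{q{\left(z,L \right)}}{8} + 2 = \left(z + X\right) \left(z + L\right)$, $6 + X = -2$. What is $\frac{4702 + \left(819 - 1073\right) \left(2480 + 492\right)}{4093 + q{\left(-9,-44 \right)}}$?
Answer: $- \frac{750186}{11285} \approx -66.476$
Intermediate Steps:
$X = -8$ ($X = -6 - 2 = -8$)
$q{\left(z,L \right)} = -16 + 8 \left(-8 + z\right) \left(L + z\right)$ ($q{\left(z,L \right)} = -16 + 8 \left(z - 8\right) \left(z + L\right) = -16 + 8 \left(-8 + z\right) \left(L + z\right)$)
$\frac{4702 + \left(819 - 1073\right) \left(2480 + 492\right)}{4093 + q{\left(-9,-44 \right)}} = \frac{4702 + \left(819 - 1073\right) \left(2480 + 492\right)}{4093 - \left(-3376 - 3168 - 648\right)} = \frac{4702 - 754888}{4093 + \left(-16 + 2816 + 576 + 8 \cdot 81 + 3168\right)} = \frac{4702 - 754888}{4093 + \left(-16 + 2816 + 576 + 648 + 3168\right)} = - \frac{750186}{4093 + 7192} = - \frac{750186}{11285}$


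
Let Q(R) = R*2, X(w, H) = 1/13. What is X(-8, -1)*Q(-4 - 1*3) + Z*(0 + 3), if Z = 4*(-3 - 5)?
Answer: -1262/13 ≈ -97.077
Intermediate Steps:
X(w, H) = 1/13
Q(R) = 2*R
Z = -32 (Z = 4*(-8) = -32)
X(-8, -1)*Q(-4 - 1*3) + Z*(0 + 3) = (2*(-4 - 1*3))/13 - 32*(0 + 3) = (2*(-4 - 3))/13 - 32*3 = (2*(-7))/13 - 96 = (1/13)*(-14) - 96 = -14/13 - 96 = -1262/13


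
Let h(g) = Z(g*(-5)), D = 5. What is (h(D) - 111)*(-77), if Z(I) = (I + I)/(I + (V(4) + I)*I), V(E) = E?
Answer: 85547/10 ≈ 8554.7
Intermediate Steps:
Z(I) = 2*I/(I + I*(4 + I)) (Z(I) = (I + I)/(I + (4 + I)*I) = (2*I)/(I + I*(4 + I)) = 2*I/(I + I*(4 + I)))
h(g) = 2/(5 - 5*g) (h(g) = 2/(5 + g*(-5)) = 2/(5 - 5*g))
(h(D) - 111)*(-77) = (2/(5*(1 - 1*5)) - 111)*(-77) = (2/(5*(1 - 5)) - 111)*(-77) = ((2/5)/(-4) - 111)*(-77) = ((2/5)*(-1/4) - 111)*(-77) = (-1/10 - 111)*(-77) = -1111/10*(-77) = 85547/10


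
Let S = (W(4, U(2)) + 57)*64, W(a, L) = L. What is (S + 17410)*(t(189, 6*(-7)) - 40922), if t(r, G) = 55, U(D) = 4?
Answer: -871039238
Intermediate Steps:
S = 3904 (S = (4 + 57)*64 = 61*64 = 3904)
(S + 17410)*(t(189, 6*(-7)) - 40922) = (3904 + 17410)*(55 - 40922) = 21314*(-40867) = -871039238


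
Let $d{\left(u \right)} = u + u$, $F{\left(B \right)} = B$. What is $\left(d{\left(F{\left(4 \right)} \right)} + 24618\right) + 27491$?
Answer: $52117$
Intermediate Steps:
$d{\left(u \right)} = 2 u$
$\left(d{\left(F{\left(4 \right)} \right)} + 24618\right) + 27491 = \left(2 \cdot 4 + 24618\right) + 27491 = \left(8 + 24618\right) + 27491 = 24626 + 27491 = 52117$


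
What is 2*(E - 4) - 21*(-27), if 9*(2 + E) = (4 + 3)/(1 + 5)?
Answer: 14992/27 ≈ 555.26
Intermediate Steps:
E = -101/54 (E = -2 + ((4 + 3)/(1 + 5))/9 = -2 + (7/6)/9 = -2 + (7*(⅙))/9 = -2 + (⅑)*(7/6) = -2 + 7/54 = -101/54 ≈ -1.8704)
2*(E - 4) - 21*(-27) = 2*(-101/54 - 4) - 21*(-27) = 2*(-317/54) + 567 = -317/27 + 567 = 14992/27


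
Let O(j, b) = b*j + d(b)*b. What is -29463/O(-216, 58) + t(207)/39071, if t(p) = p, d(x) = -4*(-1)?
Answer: 1153694145/480417016 ≈ 2.4014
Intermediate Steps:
d(x) = 4
O(j, b) = 4*b + b*j (O(j, b) = b*j + 4*b = 4*b + b*j)
-29463/O(-216, 58) + t(207)/39071 = -29463*1/(58*(4 - 216)) + 207/39071 = -29463/(58*(-212)) + 207*(1/39071) = -29463/(-12296) + 207/39071 = -29463*(-1/12296) + 207/39071 = 29463/12296 + 207/39071 = 1153694145/480417016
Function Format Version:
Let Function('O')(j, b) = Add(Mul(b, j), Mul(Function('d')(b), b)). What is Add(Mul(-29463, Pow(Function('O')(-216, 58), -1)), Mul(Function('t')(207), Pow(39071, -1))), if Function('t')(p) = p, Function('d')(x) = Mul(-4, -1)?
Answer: Rational(1153694145, 480417016) ≈ 2.4014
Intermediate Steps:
Function('d')(x) = 4
Function('O')(j, b) = Add(Mul(4, b), Mul(b, j)) (Function('O')(j, b) = Add(Mul(b, j), Mul(4, b)) = Add(Mul(4, b), Mul(b, j)))
Add(Mul(-29463, Pow(Function('O')(-216, 58), -1)), Mul(Function('t')(207), Pow(39071, -1))) = Add(Mul(-29463, Pow(Mul(58, Add(4, -216)), -1)), Mul(207, Pow(39071, -1))) = Add(Mul(-29463, Pow(Mul(58, -212), -1)), Mul(207, Rational(1, 39071))) = Add(Mul(-29463, Pow(-12296, -1)), Rational(207, 39071)) = Add(Mul(-29463, Rational(-1, 12296)), Rational(207, 39071)) = Add(Rational(29463, 12296), Rational(207, 39071)) = Rational(1153694145, 480417016)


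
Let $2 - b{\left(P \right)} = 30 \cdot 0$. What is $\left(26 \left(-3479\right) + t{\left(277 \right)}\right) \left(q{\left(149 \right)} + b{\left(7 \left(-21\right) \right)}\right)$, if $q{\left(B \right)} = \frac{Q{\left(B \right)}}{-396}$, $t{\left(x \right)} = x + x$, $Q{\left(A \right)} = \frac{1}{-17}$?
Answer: $- \frac{302625875}{1683} \approx -1.7981 \cdot 10^{5}$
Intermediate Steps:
$Q{\left(A \right)} = - \frac{1}{17}$
$t{\left(x \right)} = 2 x$
$b{\left(P \right)} = 2$ ($b{\left(P \right)} = 2 - 30 \cdot 0 = 2 - 0 = 2 + 0 = 2$)
$q{\left(B \right)} = \frac{1}{6732}$ ($q{\left(B \right)} = - \frac{1}{17 \left(-396\right)} = \left(- \frac{1}{17}\right) \left(- \frac{1}{396}\right) = \frac{1}{6732}$)
$\left(26 \left(-3479\right) + t{\left(277 \right)}\right) \left(q{\left(149 \right)} + b{\left(7 \left(-21\right) \right)}\right) = \left(26 \left(-3479\right) + 2 \cdot 277\right) \left(\frac{1}{6732} + 2\right) = \left(-90454 + 554\right) \frac{13465}{6732} = \left(-89900\right) \frac{13465}{6732} = - \frac{302625875}{1683}$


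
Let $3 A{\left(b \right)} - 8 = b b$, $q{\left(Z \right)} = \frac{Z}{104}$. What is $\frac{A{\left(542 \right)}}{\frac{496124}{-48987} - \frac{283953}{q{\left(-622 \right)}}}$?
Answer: $\frac{372966982317}{180791499302} \approx 2.063$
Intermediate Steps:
$q{\left(Z \right)} = \frac{Z}{104}$ ($q{\left(Z \right)} = Z \frac{1}{104} = \frac{Z}{104}$)
$A{\left(b \right)} = \frac{8}{3} + \frac{b^{2}}{3}$ ($A{\left(b \right)} = \frac{8}{3} + \frac{b b}{3} = \frac{8}{3} + \frac{b^{2}}{3}$)
$\frac{A{\left(542 \right)}}{\frac{496124}{-48987} - \frac{283953}{q{\left(-622 \right)}}} = \frac{\frac{8}{3} + \frac{542^{2}}{3}}{\frac{496124}{-48987} - \frac{283953}{\frac{1}{104} \left(-622\right)}} = \frac{\frac{8}{3} + \frac{1}{3} \cdot 293764}{496124 \left(- \frac{1}{48987}\right) - \frac{283953}{- \frac{311}{52}}} = \frac{\frac{8}{3} + \frac{293764}{3}}{- \frac{496124}{48987} - - \frac{14765556}{311}} = \frac{97924}{- \frac{496124}{48987} + \frac{14765556}{311}} = \frac{97924}{\frac{723165997208}{15234957}} = 97924 \cdot \frac{15234957}{723165997208} = \frac{372966982317}{180791499302}$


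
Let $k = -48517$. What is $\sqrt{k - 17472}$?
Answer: $i \sqrt{65989} \approx 256.88 i$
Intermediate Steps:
$\sqrt{k - 17472} = \sqrt{-48517 - 17472} = \sqrt{-65989} = i \sqrt{65989}$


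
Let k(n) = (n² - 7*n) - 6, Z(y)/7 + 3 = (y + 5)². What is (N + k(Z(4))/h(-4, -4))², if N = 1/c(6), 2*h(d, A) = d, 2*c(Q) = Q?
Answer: 194861327761/9 ≈ 2.1651e+10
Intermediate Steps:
Z(y) = -21 + 7*(5 + y)² (Z(y) = -21 + 7*(y + 5)² = -21 + 7*(5 + y)²)
c(Q) = Q/2
h(d, A) = d/2
k(n) = -6 + n² - 7*n
N = ⅓ (N = 1/((½)*6) = 1/3 = ⅓ ≈ 0.33333)
(N + k(Z(4))/h(-4, -4))² = (⅓ + (-6 + (-21 + 7*(5 + 4)²)² - 7*(-21 + 7*(5 + 4)²))/(((½)*(-4))))² = (⅓ + (-6 + (-21 + 7*9²)² - 7*(-21 + 7*9²))/(-2))² = (⅓ + (-6 + (-21 + 7*81)² - 7*(-21 + 7*81))*(-½))² = (⅓ + (-6 + (-21 + 567)² - 7*(-21 + 567))*(-½))² = (⅓ + (-6 + 546² - 7*546)*(-½))² = (⅓ + (-6 + 298116 - 3822)*(-½))² = (⅓ + 294288*(-½))² = (⅓ - 147144)² = (-441431/3)² = 194861327761/9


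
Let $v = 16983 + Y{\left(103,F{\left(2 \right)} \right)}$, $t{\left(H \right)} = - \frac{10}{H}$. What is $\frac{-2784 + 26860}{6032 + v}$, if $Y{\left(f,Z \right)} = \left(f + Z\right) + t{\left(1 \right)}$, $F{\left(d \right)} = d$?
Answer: $\frac{12038}{11555} \approx 1.0418$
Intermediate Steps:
$Y{\left(f,Z \right)} = -10 + Z + f$ ($Y{\left(f,Z \right)} = \left(f + Z\right) - \frac{10}{1} = \left(Z + f\right) - 10 = -10 + Z + f$)
$v = 17078$ ($v = 16983 + \left(-10 + 2 + 103\right) = 16983 + 95 = 17078$)
$\frac{-2784 + 26860}{6032 + v} = \frac{-2784 + 26860}{6032 + 17078} = \frac{24076}{23110} = 24076 \cdot \frac{1}{23110} = \frac{12038}{11555}$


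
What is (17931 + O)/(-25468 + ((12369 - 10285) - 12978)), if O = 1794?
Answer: -19725/36362 ≈ -0.54246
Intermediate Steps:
(17931 + O)/(-25468 + ((12369 - 10285) - 12978)) = (17931 + 1794)/(-25468 + ((12369 - 10285) - 12978)) = 19725/(-25468 + (2084 - 12978)) = 19725/(-25468 - 10894) = 19725/(-36362) = 19725*(-1/36362) = -19725/36362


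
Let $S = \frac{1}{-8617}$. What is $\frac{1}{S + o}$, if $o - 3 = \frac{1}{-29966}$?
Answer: $\frac{258217022}{774612483} \approx 0.33335$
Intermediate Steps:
$o = \frac{89897}{29966}$ ($o = 3 + \frac{1}{-29966} = 3 - \frac{1}{29966} = \frac{89897}{29966} \approx 3.0$)
$S = - \frac{1}{8617} \approx -0.00011605$
$\frac{1}{S + o} = \frac{1}{- \frac{1}{8617} + \frac{89897}{29966}} = \frac{1}{\frac{774612483}{258217022}} = \frac{258217022}{774612483}$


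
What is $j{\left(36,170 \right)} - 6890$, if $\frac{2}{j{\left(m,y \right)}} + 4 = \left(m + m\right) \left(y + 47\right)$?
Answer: $- \frac{53810899}{7810} \approx -6890.0$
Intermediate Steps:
$j{\left(m,y \right)} = \frac{2}{-4 + 2 m \left(47 + y\right)}$ ($j{\left(m,y \right)} = \frac{2}{-4 + \left(m + m\right) \left(y + 47\right)} = \frac{2}{-4 + 2 m \left(47 + y\right)}$)
$j{\left(36,170 \right)} - 6890 = \frac{1}{-2 + 47 \cdot 36 + 36 \cdot 170} - 6890 = \frac{1}{-2 + 1692 + 6120} - 6890 = \frac{1}{7810} - 6890 = - \frac{53810899}{7810}$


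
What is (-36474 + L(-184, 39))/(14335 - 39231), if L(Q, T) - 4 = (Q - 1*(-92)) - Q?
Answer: 18189/12448 ≈ 1.4612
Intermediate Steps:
L(Q, T) = 96 (L(Q, T) = 4 + ((Q - 1*(-92)) - Q) = 4 + ((Q + 92) - Q) = 4 + ((92 + Q) - Q) = 4 + 92 = 96)
(-36474 + L(-184, 39))/(14335 - 39231) = (-36474 + 96)/(14335 - 39231) = -36378/(-24896) = -36378*(-1/24896) = 18189/12448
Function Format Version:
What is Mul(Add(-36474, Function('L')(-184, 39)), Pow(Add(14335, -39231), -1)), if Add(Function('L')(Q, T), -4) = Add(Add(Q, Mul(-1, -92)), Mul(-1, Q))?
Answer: Rational(18189, 12448) ≈ 1.4612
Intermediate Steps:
Function('L')(Q, T) = 96 (Function('L')(Q, T) = Add(4, Add(Add(Q, Mul(-1, -92)), Mul(-1, Q))) = Add(4, Add(Add(Q, 92), Mul(-1, Q))) = Add(4, Add(Add(92, Q), Mul(-1, Q))) = Add(4, 92) = 96)
Mul(Add(-36474, Function('L')(-184, 39)), Pow(Add(14335, -39231), -1)) = Mul(Add(-36474, 96), Pow(Add(14335, -39231), -1)) = Mul(-36378, Pow(-24896, -1)) = Mul(-36378, Rational(-1, 24896)) = Rational(18189, 12448)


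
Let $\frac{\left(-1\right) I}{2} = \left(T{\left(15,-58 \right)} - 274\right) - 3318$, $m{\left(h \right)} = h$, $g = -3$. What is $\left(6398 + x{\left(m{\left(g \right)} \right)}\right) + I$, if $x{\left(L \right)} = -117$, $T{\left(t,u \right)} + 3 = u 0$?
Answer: $13471$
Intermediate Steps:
$T{\left(t,u \right)} = -3$ ($T{\left(t,u \right)} = -3 + u 0 = -3 + 0 = -3$)
$I = 7190$ ($I = - 2 \left(\left(-3 - 274\right) - 3318\right) = - 2 \left(-277 - 3318\right) = \left(-2\right) \left(-3595\right) = 7190$)
$\left(6398 + x{\left(m{\left(g \right)} \right)}\right) + I = \left(6398 - 117\right) + 7190 = 6281 + 7190 = 13471$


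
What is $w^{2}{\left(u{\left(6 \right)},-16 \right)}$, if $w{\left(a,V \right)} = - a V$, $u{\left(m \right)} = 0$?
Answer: $0$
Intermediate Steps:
$w{\left(a,V \right)} = - V a$
$w^{2}{\left(u{\left(6 \right)},-16 \right)} = \left(\left(-1\right) \left(-16\right) 0\right)^{2} = 0^{2} = 0$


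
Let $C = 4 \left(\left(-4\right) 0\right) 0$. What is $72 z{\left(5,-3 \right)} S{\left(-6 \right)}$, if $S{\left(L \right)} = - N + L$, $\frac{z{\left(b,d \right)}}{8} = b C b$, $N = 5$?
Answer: $0$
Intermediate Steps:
$C = 0$ ($C = 4 \cdot 0 \cdot 0 = 0 \cdot 0 = 0$)
$z{\left(b,d \right)} = 0$ ($z{\left(b,d \right)} = 8 b 0 b = 8 \cdot 0 b = 8 \cdot 0 = 0$)
$S{\left(L \right)} = -5 + L$ ($S{\left(L \right)} = \left(-1\right) 5 + L = -5 + L$)
$72 z{\left(5,-3 \right)} S{\left(-6 \right)} = 72 \cdot 0 \left(-5 - 6\right) = 0 \left(-11\right) = 0$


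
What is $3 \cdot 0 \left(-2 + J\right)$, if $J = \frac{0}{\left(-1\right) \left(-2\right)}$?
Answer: $0$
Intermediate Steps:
$J = 0$ ($J = \frac{0}{2} = 0 \cdot \frac{1}{2} = 0$)
$3 \cdot 0 \left(-2 + J\right) = 3 \cdot 0 \left(-2 + 0\right) = 3 \cdot 0 \left(-2\right) = 3 \cdot 0 = 0$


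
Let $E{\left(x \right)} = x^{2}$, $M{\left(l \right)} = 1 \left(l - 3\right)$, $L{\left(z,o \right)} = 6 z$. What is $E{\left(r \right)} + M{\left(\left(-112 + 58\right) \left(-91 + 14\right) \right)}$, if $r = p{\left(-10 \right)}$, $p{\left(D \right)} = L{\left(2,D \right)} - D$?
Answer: $4639$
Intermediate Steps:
$p{\left(D \right)} = 12 - D$ ($p{\left(D \right)} = 6 \cdot 2 - D = 12 - D$)
$r = 22$ ($r = 12 - -10 = 12 + 10 = 22$)
$M{\left(l \right)} = -3 + l$ ($M{\left(l \right)} = 1 \left(-3 + l\right) = -3 + l$)
$E{\left(r \right)} + M{\left(\left(-112 + 58\right) \left(-91 + 14\right) \right)} = 22^{2} - \left(3 - \left(-112 + 58\right) \left(-91 + 14\right)\right) = 484 - -4155 = 484 + \left(-3 + 4158\right) = 484 + 4155 = 4639$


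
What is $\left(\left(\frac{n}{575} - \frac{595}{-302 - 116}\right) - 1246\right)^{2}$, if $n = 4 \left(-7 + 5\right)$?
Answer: $\frac{89483135618507761}{57768122500} \approx 1.549 \cdot 10^{6}$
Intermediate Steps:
$n = -8$ ($n = 4 \left(-2\right) = -8$)
$\left(\left(\frac{n}{575} - \frac{595}{-302 - 116}\right) - 1246\right)^{2} = \left(\left(- \frac{8}{575} - \frac{595}{-302 - 116}\right) - 1246\right)^{2} = \left(\left(\left(-8\right) \frac{1}{575} - \frac{595}{-302 - 116}\right) - 1246\right)^{2} = \left(\left(- \frac{8}{575} - \frac{595}{-418}\right) - 1246\right)^{2} = \left(\left(- \frac{8}{575} - - \frac{595}{418}\right) - 1246\right)^{2} = \left(\left(- \frac{8}{575} + \frac{595}{418}\right) - 1246\right)^{2} = \left(\frac{338781}{240350} - 1246\right)^{2} = \left(- \frac{299137319}{240350}\right)^{2} = \frac{89483135618507761}{57768122500}$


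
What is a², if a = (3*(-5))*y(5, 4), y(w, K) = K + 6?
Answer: 22500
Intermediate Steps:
y(w, K) = 6 + K
a = -150 (a = (3*(-5))*(6 + 4) = -15*10 = -150)
a² = (-150)² = 22500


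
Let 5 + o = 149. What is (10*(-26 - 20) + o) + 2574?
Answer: 2258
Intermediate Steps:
o = 144 (o = -5 + 149 = 144)
(10*(-26 - 20) + o) + 2574 = (10*(-26 - 20) + 144) + 2574 = (10*(-46) + 144) + 2574 = (-460 + 144) + 2574 = -316 + 2574 = 2258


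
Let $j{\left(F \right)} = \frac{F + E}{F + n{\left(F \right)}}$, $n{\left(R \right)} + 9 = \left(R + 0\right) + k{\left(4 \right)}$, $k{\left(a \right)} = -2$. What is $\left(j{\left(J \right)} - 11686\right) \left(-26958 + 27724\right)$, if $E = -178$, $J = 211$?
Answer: $- \frac{1226343786}{137} \approx -8.9514 \cdot 10^{6}$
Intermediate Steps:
$n{\left(R \right)} = -11 + R$ ($n{\left(R \right)} = -9 + \left(\left(R + 0\right) - 2\right) = -9 + \left(R - 2\right) = -9 + \left(-2 + R\right) = -11 + R$)
$j{\left(F \right)} = \frac{-178 + F}{-11 + 2 F}$ ($j{\left(F \right)} = \frac{F - 178}{F + \left(-11 + F\right)} = \frac{-178 + F}{-11 + 2 F}$)
$\left(j{\left(J \right)} - 11686\right) \left(-26958 + 27724\right) = \left(\frac{-178 + 211}{-11 + 2 \cdot 211} - 11686\right) \left(-26958 + 27724\right) = \left(\frac{1}{-11 + 422} \cdot 33 - 11686\right) 766 = \left(\frac{1}{411} \cdot 33 - 11686\right) 766 = \left(\frac{11}{137} - 11686\right) 766 = \left(- \frac{1600971}{137}\right) 766 = - \frac{1226343786}{137}$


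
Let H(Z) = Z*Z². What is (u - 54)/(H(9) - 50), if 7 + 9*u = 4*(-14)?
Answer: -61/679 ≈ -0.089838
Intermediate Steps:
H(Z) = Z³
u = -7 (u = -7/9 + (4*(-14))/9 = -7/9 + (⅑)*(-56) = -7/9 - 56/9 = -7)
(u - 54)/(H(9) - 50) = (-7 - 54)/(9³ - 50) = -61/(729 - 50) = -61/679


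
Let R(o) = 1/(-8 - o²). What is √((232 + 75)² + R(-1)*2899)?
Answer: 23*√1598/3 ≈ 306.48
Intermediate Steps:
√((232 + 75)² + R(-1)*2899) = √((232 + 75)² - 1/(8 + (-1)²)*2899) = √(307² - 1/(8 + 1)*2899) = √(94249 - 1/9*2899) = √(94249 - 1*⅑*2899) = √(94249 - ⅑*2899) = √(94249 - 2899/9) = √(845342/9) = 23*√1598/3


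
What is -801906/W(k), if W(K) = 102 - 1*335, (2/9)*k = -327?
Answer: 801906/233 ≈ 3441.7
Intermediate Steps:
k = -2943/2 (k = (9/2)*(-327) = -2943/2 ≈ -1471.5)
W(K) = -233 (W(K) = 102 - 335 = -233)
-801906/W(k) = -801906/(-233) = -801906*(-1/233) = 801906/233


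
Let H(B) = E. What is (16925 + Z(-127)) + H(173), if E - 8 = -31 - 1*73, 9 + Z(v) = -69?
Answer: 16751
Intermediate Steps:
Z(v) = -78 (Z(v) = -9 - 69 = -78)
E = -96 (E = 8 + (-31 - 1*73) = 8 + (-31 - 73) = 8 - 104 = -96)
H(B) = -96
(16925 + Z(-127)) + H(173) = (16925 - 78) - 96 = 16847 - 96 = 16751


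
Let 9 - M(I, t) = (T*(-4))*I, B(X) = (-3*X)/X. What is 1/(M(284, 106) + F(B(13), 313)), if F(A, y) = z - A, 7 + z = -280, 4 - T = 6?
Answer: -1/2547 ≈ -0.00039262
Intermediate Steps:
T = -2 (T = 4 - 1*6 = 4 - 6 = -2)
z = -287 (z = -7 - 280 = -287)
B(X) = -3
F(A, y) = -287 - A
M(I, t) = 9 - 8*I (M(I, t) = 9 - (-2*(-4))*I = 9 - 8*I)
1/(M(284, 106) + F(B(13), 313)) = 1/((9 - 8*284) + (-287 - 1*(-3))) = 1/((9 - 2272) + (-287 + 3)) = 1/(-2263 - 284) = 1/(-2547) = -1/2547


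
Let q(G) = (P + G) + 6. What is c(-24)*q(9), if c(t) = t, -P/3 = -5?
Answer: -720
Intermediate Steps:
P = 15 (P = -3*(-5) = 15)
q(G) = 21 + G (q(G) = (15 + G) + 6 = 21 + G)
c(-24)*q(9) = -24*(21 + 9) = -24*30 = -720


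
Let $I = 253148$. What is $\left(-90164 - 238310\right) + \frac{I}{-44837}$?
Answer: $- \frac{14728041886}{44837} \approx -3.2848 \cdot 10^{5}$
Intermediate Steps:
$\left(-90164 - 238310\right) + \frac{I}{-44837} = \left(-90164 - 238310\right) + \frac{253148}{-44837} = -328474 + 253148 \left(- \frac{1}{44837}\right) = -328474 - \frac{253148}{44837} = - \frac{14728041886}{44837}$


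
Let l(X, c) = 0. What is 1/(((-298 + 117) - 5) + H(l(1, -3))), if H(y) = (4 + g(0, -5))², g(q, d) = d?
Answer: -1/185 ≈ -0.0054054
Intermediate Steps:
H(y) = 1 (H(y) = (4 - 5)² = (-1)² = 1)
1/(((-298 + 117) - 5) + H(l(1, -3))) = 1/(((-298 + 117) - 5) + 1) = 1/((-181 - 5) + 1) = 1/(-186 + 1) = 1/(-185) = -1/185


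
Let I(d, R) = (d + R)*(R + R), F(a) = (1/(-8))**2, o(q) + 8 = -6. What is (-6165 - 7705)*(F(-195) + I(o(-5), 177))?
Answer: -25610462615/32 ≈ -8.0033e+8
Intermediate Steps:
o(q) = -14 (o(q) = -8 - 6 = -14)
F(a) = 1/64 (F(a) = (-1/8)**2 = 1/64)
I(d, R) = 2*R*(R + d) (I(d, R) = (R + d)*(2*R) = 2*R*(R + d))
(-6165 - 7705)*(F(-195) + I(o(-5), 177)) = (-6165 - 7705)*(1/64 + 2*177*(177 - 14)) = -13870*(1/64 + 2*177*163) = -13870*(1/64 + 57702) = -13870*3692929/64 = -25610462615/32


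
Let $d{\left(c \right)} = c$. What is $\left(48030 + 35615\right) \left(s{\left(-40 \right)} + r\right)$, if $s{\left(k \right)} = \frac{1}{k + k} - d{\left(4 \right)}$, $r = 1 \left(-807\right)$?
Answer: $- \frac{1085394249}{16} \approx -6.7837 \cdot 10^{7}$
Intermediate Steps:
$r = -807$
$s{\left(k \right)} = -4 + \frac{1}{2 k}$ ($s{\left(k \right)} = \frac{1}{k + k} - 4 = \frac{1}{2 k} - 4 = -4 + \frac{1}{2 k}$)
$\left(48030 + 35615\right) \left(s{\left(-40 \right)} + r\right) = \left(48030 + 35615\right) \left(\left(-4 + \frac{1}{2 \left(-40\right)}\right) - 807\right) = 83645 \left(\left(-4 + \frac{1}{2} \left(- \frac{1}{40}\right)\right) - 807\right) = 83645 \left(\left(-4 - \frac{1}{80}\right) - 807\right) = 83645 \left(- \frac{321}{80} - 807\right) = 83645 \left(- \frac{64881}{80}\right) = - \frac{1085394249}{16}$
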